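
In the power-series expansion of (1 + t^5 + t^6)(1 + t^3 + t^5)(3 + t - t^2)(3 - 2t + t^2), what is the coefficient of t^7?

-8

(1 + t^5 + t^6) has coefficients 1,0,0,0,0,1,1 for degrees 0…6.
(1 + t^3 + t^5) has coefficients 1,0,0,1,0,1,0,0 for degrees 0…7.
Multiplying by (3 + t - t^2) gives running coefficients 3,1,-1,3,1,2,1,-1 for degrees 0…7.
Finally multiplying by (3 - 2t + t^2), the product of all factors after the first has coefficients 9,-3,-2,12,-4,7,0,-3 for degrees 0…7.
[t^7] = 1·(-3) + 1·(-2) + 1·(-3) = -8.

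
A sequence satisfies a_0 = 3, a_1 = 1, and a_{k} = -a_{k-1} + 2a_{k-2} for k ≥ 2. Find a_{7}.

-83

The ordinary generating function has denominator 1 + q - 2q^2.
Iterating the recurrence: a_0,…,a_{7} = 3, 1, 5, -3, 13, -19, 45, -83.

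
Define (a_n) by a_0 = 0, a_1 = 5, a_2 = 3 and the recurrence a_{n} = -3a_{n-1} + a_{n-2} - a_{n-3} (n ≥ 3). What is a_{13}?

The ordinary generating function has denominator 1 + 3y - y^2 + y^3.
Iterating the recurrence: a_0,…,a_{13} = 0, 5, 3, -4, 10, -37, 125, -422, 1428, -4831, 16343, -55288, 187038, -632745.

-632745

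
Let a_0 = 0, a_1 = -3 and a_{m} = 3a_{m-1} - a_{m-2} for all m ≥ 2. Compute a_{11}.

-53133

The ordinary generating function has denominator 1 - 3z + z^2.
Iterating the recurrence: a_0,…,a_{11} = 0, -3, -9, -24, -63, -165, -432, -1131, -2961, -7752, -20295, -53133.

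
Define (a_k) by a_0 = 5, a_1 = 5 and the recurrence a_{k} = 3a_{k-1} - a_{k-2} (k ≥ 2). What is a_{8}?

3050

The ordinary generating function has denominator 1 - 3y + y^2.
Iterating the recurrence: a_0,…,a_{8} = 5, 5, 10, 25, 65, 170, 445, 1165, 3050.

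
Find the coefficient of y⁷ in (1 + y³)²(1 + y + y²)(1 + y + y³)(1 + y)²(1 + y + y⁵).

(1 + y³)² has coefficients 1,0,0,2,0,0,1 for degrees 0…6.
(1 + y + y²) has coefficients 1,1,1,0,0,0,0,0 for degrees 0…7.
Multiplying by (1 + y + y³) gives running coefficients 1,2,2,2,1,1,0,0 for degrees 0…7.
Multiplying by (1 + y)² gives running coefficients 1,4,7,8,7,5,3,1 for degrees 0…7.
Finally multiplying by (1 + y + y⁵), the product of all factors after the first has coefficients 1,5,11,15,15,13,12,11 for degrees 0…7.
[y⁷] = 1·11 + 2·15 + 1·5 = 46.

46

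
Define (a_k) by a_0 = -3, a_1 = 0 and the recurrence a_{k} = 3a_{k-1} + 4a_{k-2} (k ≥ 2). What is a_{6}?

-2460

The ordinary generating function has denominator 1 - 3q - 4q^2.
Iterating the recurrence: a_0,…,a_{6} = -3, 0, -12, -36, -156, -612, -2460.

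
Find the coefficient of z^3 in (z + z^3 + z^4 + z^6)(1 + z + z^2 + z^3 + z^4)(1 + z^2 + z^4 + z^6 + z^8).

(z + z^3 + z^4 + z^6) has coefficients 0,1,0,1 for degrees 0…3.
(1 + z + z^2 + z^3 + z^4) has coefficients 1,1,1,1 for degrees 0…3.
Finally multiplying by (1 + z^2 + z^4 + z^6 + z^8), the product of all factors after the first has coefficients 1,1,2,2 for degrees 0…3.
[z^3] = 1·2 + 1·1 = 3.

3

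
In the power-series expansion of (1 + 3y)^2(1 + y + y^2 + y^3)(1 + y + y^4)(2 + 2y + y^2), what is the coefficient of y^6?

144

(1 + 3y)^2 has coefficients 1,6,9 for degrees 0…2.
(1 + y + y^2 + y^3) has coefficients 1,1,1,1,0,0,0 for degrees 0…6.
Multiplying by (1 + y + y^4) gives running coefficients 1,2,2,2,2,1,1 for degrees 0…6.
Finally multiplying by (2 + 2y + y^2), the product of all factors after the first has coefficients 2,6,9,10,10,8,6 for degrees 0…6.
[y^6] = 1·6 + 6·8 + 9·10 = 144.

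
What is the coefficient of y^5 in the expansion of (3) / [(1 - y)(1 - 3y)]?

1092

Partial fractions give a closed form: a_n = (-3/2)·1^n + (9/2)·3^n.
At n = 5: a_5 = 1092.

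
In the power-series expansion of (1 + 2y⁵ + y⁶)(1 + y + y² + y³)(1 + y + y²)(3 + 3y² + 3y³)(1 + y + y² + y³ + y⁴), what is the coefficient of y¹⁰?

243

(1 + 2y⁵ + y⁶) has coefficients 1,0,0,0,0,2,1 for degrees 0…6.
(1 + y + y² + y³) has coefficients 1,1,1,1,0,0,0,0,0,0,0 for degrees 0…10.
Multiplying by (1 + y + y²) gives running coefficients 1,2,3,3,2,1,0,0,0,0,0 for degrees 0…10.
Multiplying by (3 + 3y² + 3y³) gives running coefficients 3,6,12,18,21,21,15,9,3,0,0 for degrees 0…10.
Finally multiplying by (1 + y + y² + y³ + y⁴), the product of all factors after the first has coefficients 3,9,21,39,60,78,87,84,69,48,27 for degrees 0…10.
[y¹⁰] = 1·27 + 2·78 + 1·60 = 243.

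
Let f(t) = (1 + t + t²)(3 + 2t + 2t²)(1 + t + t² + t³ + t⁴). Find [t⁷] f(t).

6

(1 + t + t²) has coefficients 1,1,1 for degrees 0…2.
(3 + 2t + 2t²) has coefficients 3,2,2,0,0,0,0,0 for degrees 0…7.
Finally multiplying by (1 + t + t² + t³ + t⁴), the product of all factors after the first has coefficients 3,5,7,7,7,4,2,0 for degrees 0…7.
[t⁷] = 1·0 + 1·2 + 1·4 = 6.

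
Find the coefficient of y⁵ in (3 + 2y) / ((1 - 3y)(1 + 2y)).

509

The denominator gives the recurrence a_n = a_(n−1) + 6a_(n−2) for n ≥ 2; the numerator fixes a_0 = 3, a_1 = 5.
Iterating: 3, 5, 23, 53, 191, 509, so a_5 = 509.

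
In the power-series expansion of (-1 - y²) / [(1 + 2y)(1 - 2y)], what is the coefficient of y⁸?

The denominator gives the recurrence a_n = 4a_(n−2) for n ≥ 3; the numerator fixes a_0 = -1, a_1 = 0, a_2 = -5.
Iterating: -1, 0, -5, 0, -20, 0, -80, 0, -320, so a_8 = -320.

-320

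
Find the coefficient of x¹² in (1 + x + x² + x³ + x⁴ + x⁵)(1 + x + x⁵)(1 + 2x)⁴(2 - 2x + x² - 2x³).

-209

(1 + x + x² + x³ + x⁴ + x⁵) has coefficients 1,1,1,1,1,1 for degrees 0…5.
(1 + x + x⁵) has coefficients 1,1,0,0,0,1,0,0,0,0,0,0,0 for degrees 0…12.
Multiplying by (1 + 2x)⁴ gives running coefficients 1,9,32,56,48,17,8,24,32,16,0,0,0 for degrees 0…12.
Finally multiplying by (2 - 2x + x² - 2x³), the product of all factors after the first has coefficients 2,16,47,55,-2,-70,-82,-47,-10,-24,-48,-48,-32 for degrees 0…12.
[x¹²] = 1·(-32) + 1·(-48) + 1·(-48) + 1·(-24) + 1·(-10) + 1·(-47) = -209.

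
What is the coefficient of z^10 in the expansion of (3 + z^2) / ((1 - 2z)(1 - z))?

6652

The denominator gives the recurrence a_n = 3a_(n−1) − 2a_(n−2) for n ≥ 3; the numerator fixes a_0 = 3, a_1 = 9, a_2 = 22.
Iterating: 3, 9, 22, 48, 100, 204, 412, 828, 1660, 3324, 6652, so a_10 = 6652.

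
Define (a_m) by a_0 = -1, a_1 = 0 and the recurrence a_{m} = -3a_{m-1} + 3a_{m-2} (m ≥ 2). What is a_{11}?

The ordinary generating function has denominator 1 + 3z - 3z^2.
Iterating the recurrence: a_0,…,a_{11} = -1, 0, -3, 9, -36, 135, -513, 1944, -7371, 27945, -105948, 401679.

401679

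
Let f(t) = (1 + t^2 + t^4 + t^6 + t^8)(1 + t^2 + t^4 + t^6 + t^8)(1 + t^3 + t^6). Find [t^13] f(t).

4

(1 + t^2 + t^4 + t^6 + t^8) has coefficients 1,0,1,0,1,0,1,0,1 for degrees 0…8.
(1 + t^2 + t^4 + t^6 + t^8) has coefficients 1,0,1,0,1,0,1,0,1,0,0,0,0,0 for degrees 0…13.
Finally multiplying by (1 + t^3 + t^6), the product of all factors after the first has coefficients 1,0,1,1,1,1,2,1,2,1,1,1,1,0 for degrees 0…13.
[t^13] = 1·0 + 1·1 + 1·1 + 1·1 + 1·1 = 4.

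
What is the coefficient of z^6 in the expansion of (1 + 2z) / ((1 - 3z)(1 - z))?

Partial fractions give a closed form: a_n = (5/2)·3^n + (-3/2)·1^n.
At n = 6: a_6 = 1821.

1821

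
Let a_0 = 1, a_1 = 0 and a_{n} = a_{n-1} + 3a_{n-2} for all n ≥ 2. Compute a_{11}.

3477

The ordinary generating function has denominator 1 - z - 3z^2.
Iterating the recurrence: a_0,…,a_{11} = 1, 0, 3, 3, 12, 21, 57, 120, 291, 651, 1524, 3477.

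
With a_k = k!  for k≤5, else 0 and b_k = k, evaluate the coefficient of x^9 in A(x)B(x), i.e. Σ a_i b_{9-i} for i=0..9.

667

This is [x^9] in the product of the two ordinary generating functions.
Σ = 1·9 + 1·8 + 2·7 + 6·6 + 24·5 + 120·4 + 0·3 + 0·2 + 0·1 + 0·0 = 667.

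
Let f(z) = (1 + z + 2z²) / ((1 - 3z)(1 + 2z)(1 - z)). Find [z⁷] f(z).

Partial fractions give a closed form: a_n = (7/5)·3^n + (4/15)·(-2)^n + (-2/3)·1^n.
At n = 7: a_7 = 3027.

3027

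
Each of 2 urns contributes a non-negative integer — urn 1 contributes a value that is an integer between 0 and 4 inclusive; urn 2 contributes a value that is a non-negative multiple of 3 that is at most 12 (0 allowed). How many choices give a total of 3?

The generating function for the choices is (1 + z + z² + z³ + z⁴)·(1 + z³ + z⁶ + z⁹ + z¹²); the count is [z³].
(1 + z + z² + z³ + z⁴) has coefficients 1,1,1,1 for degrees 0…3.
(1 + z³ + z⁶ + z⁹ + z¹²) has coefficients 1,0,0,1 for degrees 0…3.
[z³] = 1·1 + 1·0 + 1·0 + 1·1 = 2.

2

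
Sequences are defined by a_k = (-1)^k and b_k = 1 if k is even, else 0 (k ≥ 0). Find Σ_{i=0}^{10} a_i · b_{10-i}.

This is [x^10] in the product of the two ordinary generating functions.
Σ = 1·1 − 1·0 + 1·1 − 1·0 + 1·1 − 1·0 + 1·1 − 1·0 + 1·1 − 1·0 + 1·1 = 6.

6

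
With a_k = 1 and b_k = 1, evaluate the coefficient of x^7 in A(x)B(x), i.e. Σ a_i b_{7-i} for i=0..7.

8

Write out a_i and b_{7-i} for i = 0,…,7 and sum the products.
Σ = 1·1 + 1·1 + 1·1 + 1·1 + 1·1 + 1·1 + 1·1 + 1·1 = 8.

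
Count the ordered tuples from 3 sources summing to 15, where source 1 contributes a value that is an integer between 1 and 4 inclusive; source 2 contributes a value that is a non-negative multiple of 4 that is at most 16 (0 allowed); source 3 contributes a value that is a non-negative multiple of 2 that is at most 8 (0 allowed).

The generating function for the choices is (x + x^2 + x^3 + x^4)·(1 + x^4 + x^8 + x^12 + x^16)·(1 + x^2 + x^4 + x^6 + x^8); the count is [x^15].
(x + x^2 + x^3 + x^4) has coefficients 0,1,1,1,1 for degrees 0…4.
(1 + x^4 + x^8 + x^12 + x^16) has coefficients 1,0,0,0,1,0,0,0,1,0,0,0,1,0,0,0 for degrees 0…15.
Finally multiplying by (1 + x^2 + x^4 + x^6 + x^8), the product of all factors after the first has coefficients 1,0,1,0,2,0,2,0,3,0,2,0,3,0,2,0 for degrees 0…15.
[x^15] = 1·2 + 1·0 + 1·3 + 1·0 = 5.

5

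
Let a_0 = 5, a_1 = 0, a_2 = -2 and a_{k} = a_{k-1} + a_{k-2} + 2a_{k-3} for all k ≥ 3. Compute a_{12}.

The ordinary generating function has denominator 1 - y - y^2 - 2y^3.
Iterating the recurrence: a_0,…,a_{12} = 5, 0, -2, 8, 6, 10, 32, 54, 106, 224, 438, 874, 1760.

1760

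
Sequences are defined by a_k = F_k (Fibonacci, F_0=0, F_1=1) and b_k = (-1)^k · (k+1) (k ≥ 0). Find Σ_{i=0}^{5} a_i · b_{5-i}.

6

Write out a_i and b_{5-i} for i = 0,…,5 and sum the products.
Σ = 0·(-6) + 1·5 + 1·(-4) + 2·3 + 3·(-2) + 5·1 = 6.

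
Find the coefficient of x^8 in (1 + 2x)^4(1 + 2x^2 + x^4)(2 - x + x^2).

56

(1 + 2x)^4 has coefficients 1,8,24,32,16 for degrees 0…4.
(1 + 2x^2 + x^4) has coefficients 1,0,2,0,1,0,0,0,0 for degrees 0…8.
Finally multiplying by (2 - x + x^2), the product of all factors after the first has coefficients 2,-1,5,-2,4,-1,1,0,0 for degrees 0…8.
[x^8] = 1·0 + 8·0 + 24·1 + 32·(-1) + 16·4 = 56.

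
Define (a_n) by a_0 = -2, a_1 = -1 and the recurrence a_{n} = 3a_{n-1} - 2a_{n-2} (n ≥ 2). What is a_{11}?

2045

The ordinary generating function has denominator 1 - 3z + 2z^2.
Iterating the recurrence: a_0,…,a_{11} = -2, -1, 1, 5, 13, 29, 61, 125, 253, 509, 1021, 2045.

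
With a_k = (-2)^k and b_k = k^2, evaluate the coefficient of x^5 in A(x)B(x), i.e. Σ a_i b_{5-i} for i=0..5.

Write out a_i and b_{5-i} for i = 0,…,5 and sum the products.
Σ = 1·25 − 2·16 + 4·9 − 8·4 + 16·1 − 32·0 = 13.

13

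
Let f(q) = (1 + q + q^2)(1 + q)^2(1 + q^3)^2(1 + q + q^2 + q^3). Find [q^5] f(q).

(1 + q + q^2) has coefficients 1,1,1 for degrees 0…2.
(1 + q)^2 has coefficients 1,2,1,0,0,0 for degrees 0…5.
Multiplying by (1 + q^3)^2 gives running coefficients 1,2,1,2,4,2 for degrees 0…5.
Finally multiplying by (1 + q + q^2 + q^3), the product of all factors after the first has coefficients 1,3,4,6,9,9 for degrees 0…5.
[q^5] = 1·9 + 1·9 + 1·6 = 24.

24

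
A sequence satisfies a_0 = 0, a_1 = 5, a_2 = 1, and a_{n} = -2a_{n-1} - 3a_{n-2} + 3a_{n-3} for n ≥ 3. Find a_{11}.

The ordinary generating function has denominator 1 + 2q + 3q^2 - 3q^3.
Iterating the recurrence: a_0,…,a_{11} = 0, 5, 1, -17, 46, -38, -113, 478, -731, -311, 4249, -9758.

-9758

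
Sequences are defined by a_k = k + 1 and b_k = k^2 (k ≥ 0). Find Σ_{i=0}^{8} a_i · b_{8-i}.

540

This is [x^8] in the product of the two ordinary generating functions.
Σ = 1·64 + 2·49 + 3·36 + 4·25 + 5·16 + 6·9 + 7·4 + 8·1 + 9·0 = 540.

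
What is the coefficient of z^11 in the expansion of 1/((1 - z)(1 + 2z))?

-1365

The denominator gives the recurrence a_n = −a_(n−1) + 2a_(n−2) for n ≥ 2; the numerator fixes a_0 = 1, a_1 = -1.
Iterating: 1, -1, 3, -5, 11, -21, 43, -85, 171, -341, 683, -1365, so a_11 = -1365.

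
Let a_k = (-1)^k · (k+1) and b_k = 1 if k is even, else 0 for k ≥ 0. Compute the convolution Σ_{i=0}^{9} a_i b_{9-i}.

-30

This is [x^9] in the product of the two ordinary generating functions.
Σ = 1·0 − 2·1 + 3·0 − 4·1 + 5·0 − 6·1 + 7·0 − 8·1 + 9·0 − 10·1 = -30.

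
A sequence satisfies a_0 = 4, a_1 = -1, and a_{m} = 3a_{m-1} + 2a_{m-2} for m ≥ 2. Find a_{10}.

99257

The ordinary generating function has denominator 1 - 3q - 2q^2.
Iterating the recurrence: a_0,…,a_{10} = 4, -1, 5, 13, 49, 173, 617, 2197, 7825, 27869, 99257.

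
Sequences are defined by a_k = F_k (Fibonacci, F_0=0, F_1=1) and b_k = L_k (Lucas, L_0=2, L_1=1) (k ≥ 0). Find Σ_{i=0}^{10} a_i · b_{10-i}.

This is [x^10] in the product of the two ordinary generating functions.
Σ = 0·123 + 1·76 + 1·47 + 2·29 + 3·18 + 5·11 + 8·7 + 13·4 + 21·3 + 34·1 + 55·2 = 605.

605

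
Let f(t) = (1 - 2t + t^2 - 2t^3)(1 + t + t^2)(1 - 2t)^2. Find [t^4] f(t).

(1 - 2t + t^2 - 2t^3) has coefficients 1,-2,1,-2 for degrees 0…3.
(1 + t + t^2) has coefficients 1,1,1,0,0 for degrees 0…4.
Finally multiplying by (1 - 2t)^2, the product of all factors after the first has coefficients 1,-3,1,0,4 for degrees 0…4.
[t^4] = 1·4 − 2·0 + 1·1 − 2·(-3) = 11.

11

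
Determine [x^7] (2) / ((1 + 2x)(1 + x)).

The denominator gives the recurrence a_n = −3a_(n−1) − 2a_(n−2) for n ≥ 2; the numerator fixes a_0 = 2, a_1 = -6.
Iterating: 2, -6, 14, -30, 62, -126, 254, -510, so a_7 = -510.

-510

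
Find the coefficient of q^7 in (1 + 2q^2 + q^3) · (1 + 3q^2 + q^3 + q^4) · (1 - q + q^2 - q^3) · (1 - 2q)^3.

(1 + 2q^2 + q^3) has coefficients 1,0,2,1 for degrees 0…3.
(1 + 3q^2 + q^3 + q^4) has coefficients 1,0,3,1,1,0,0,0 for degrees 0…7.
Multiplying by (1 - q + q^2 - q^3) gives running coefficients 1,-1,4,-3,3,-3,0,-1 for degrees 0…7.
Finally multiplying by (1 - 2q)^3, the product of all factors after the first has coefficients 1,-7,22,-47,77,-89,78,-61 for degrees 0…7.
[q^7] = 1·(-61) + 2·(-89) + 1·77 = -162.

-162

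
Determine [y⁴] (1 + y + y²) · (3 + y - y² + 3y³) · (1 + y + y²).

(1 + y + y²) has coefficients 1,1,1 for degrees 0…2.
(3 + y - y² + 3y³) has coefficients 3,1,-1,3,0 for degrees 0…4.
Finally multiplying by (1 + y + y²), the product of all factors after the first has coefficients 3,4,3,3,2 for degrees 0…4.
[y⁴] = 1·2 + 1·3 + 1·3 = 8.

8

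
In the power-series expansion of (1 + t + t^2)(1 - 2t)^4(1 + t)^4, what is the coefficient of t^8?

(1 + t + t^2) has coefficients 1,1,1 for degrees 0…2.
(1 - 2t)^4 has coefficients 1,-8,24,-32,16,0,0,0,0 for degrees 0…8.
Finally multiplying by (1 + t)^4, the product of all factors after the first has coefficients 1,-4,-2,20,1,-40,-8,32,16 for degrees 0…8.
[t^8] = 1·16 + 1·32 + 1·(-8) = 40.

40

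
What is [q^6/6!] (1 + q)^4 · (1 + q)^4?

20160

The EGF product rule gives c_6 = Σ_{k_1+k_2=6} C(6; k_1,k_2) · ∏ g_i(k_i), where (1+q)^4 gives the falling factorial (4)_k; (1+q)^4 gives the falling factorial (4)_k.
g_1(k) for k = 0…6: 1, 4, 12, 24, 24, 0, 0.
g_2(k) for k = 0…6: 1, 4, 12, 24, 24, 0, 0.
c_6 = Σ_k C(6,k)·g_1(k)·g_2(6−k) = 15·12·24 + 20·24·24 + 15·24·12 = 4320 + 11520 + 4320 = 20160.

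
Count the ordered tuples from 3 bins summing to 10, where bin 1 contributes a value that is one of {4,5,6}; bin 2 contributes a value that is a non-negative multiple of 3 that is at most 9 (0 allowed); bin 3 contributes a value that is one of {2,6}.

The generating function for the choices is (x⁴ + x⁵ + x⁶)·(1 + x³ + x⁶ + x⁹)·(x² + x⁶); the count is [x¹⁰].
(x⁴ + x⁵ + x⁶) has coefficients 0,0,0,0,1,1,1 for degrees 0…6.
(1 + x³ + x⁶ + x⁹) has coefficients 1,0,0,1,0,0,1,0,0,1,0 for degrees 0…10.
Finally multiplying by (x² + x⁶), the product of all factors after the first has coefficients 0,0,1,0,0,1,1,0,1,1,0 for degrees 0…10.
[x¹⁰] = 1·1 + 1·1 + 1·0 = 2.

2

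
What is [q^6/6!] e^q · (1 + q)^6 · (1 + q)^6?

The EGF product rule gives c_6 = Σ_{k_1+k_2+k_3=6} C(6; k_1,k_2,k_3) · ∏ g_i(k_i), where e^q gives (1)^k; (1+q)^6 gives the falling factorial (6)_k; (1+q)^6 gives the falling factorial (6)_k.
g_1(k) for k = 0…6: 1, 1, 1, 1, 1, 1, 1.
g_2(k) for k = 0…6: 1, 6, 30, 120, 360, 720, 720.
g_3(k) for k = 0…6: 1, 6, 30, 120, 360, 720, 720.
First combine the last two factors: h(k) = Σ_j C(k,j)·g_2(j)·g_3(k−j) for k = 0…6: 1, 12, 132, 1320, 11880, 95040, 665280.
c_6 = Σ_k C(6,k)·g_1(k)·h(6−k) = 1·1·665280 + 6·1·95040 + 15·1·11880 + 20·1·1320 + 15·1·132 + 6·1·12 + 1·1·1 = 665280 + 570240 + 178200 + 26400 + 1980 + 72 + 1 = 1442173.

1442173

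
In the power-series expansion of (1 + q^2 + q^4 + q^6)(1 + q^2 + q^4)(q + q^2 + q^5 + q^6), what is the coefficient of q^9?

(1 + q^2 + q^4 + q^6) has coefficients 1,0,1,0,1,0,1 for degrees 0…6.
(1 + q^2 + q^4) has coefficients 1,0,1,0,1,0,0,0,0,0 for degrees 0…9.
Finally multiplying by (q + q^2 + q^5 + q^6), the product of all factors after the first has coefficients 0,1,1,1,1,2,2,1,1,1 for degrees 0…9.
[q^9] = 1·1 + 1·1 + 1·2 + 1·1 = 5.

5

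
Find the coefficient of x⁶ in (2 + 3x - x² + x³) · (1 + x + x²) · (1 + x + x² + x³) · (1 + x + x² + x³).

38

(2 + 3x - x² + x³) has coefficients 2,3,-1,1 for degrees 0…3.
(1 + x + x²) has coefficients 1,1,1,0,0,0,0 for degrees 0…6.
Multiplying by (1 + x + x² + x³) gives running coefficients 1,2,3,3,2,1,0 for degrees 0…6.
Finally multiplying by (1 + x + x² + x³), the product of all factors after the first has coefficients 1,3,6,9,10,9,6 for degrees 0…6.
[x⁶] = 2·6 + 3·9 − 1·10 + 1·9 = 38.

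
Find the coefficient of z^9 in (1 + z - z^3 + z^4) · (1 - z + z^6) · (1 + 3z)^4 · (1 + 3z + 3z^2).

722

(1 + z - z^3 + z^4) has coefficients 1,1,0,-1,1 for degrees 0…4.
(1 - z + z^6) has coefficients 1,-1,0,0,0,0,1,0,0,0 for degrees 0…9.
Multiplying by (1 + 3z)^4 gives running coefficients 1,11,42,54,-27,-81,1,12,54,108 for degrees 0…9.
Finally multiplying by (1 + 3z + 3z^2), the product of all factors after the first has coefficients 1,14,78,213,261,0,-323,-228,93,306 for degrees 0…9.
[z^9] = 1·306 + 1·93 − 1·(-323) + 1·0 = 722.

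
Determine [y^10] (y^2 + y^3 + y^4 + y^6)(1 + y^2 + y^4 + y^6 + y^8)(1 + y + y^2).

7

(y^2 + y^3 + y^4 + y^6) has coefficients 0,0,1,1,1,0,1 for degrees 0…6.
(1 + y^2 + y^4 + y^6 + y^8) has coefficients 1,0,1,0,1,0,1,0,1,0,0 for degrees 0…10.
Finally multiplying by (1 + y + y^2), the product of all factors after the first has coefficients 1,1,2,1,2,1,2,1,2,1,1 for degrees 0…10.
[y^10] = 1·2 + 1·1 + 1·2 + 1·2 = 7.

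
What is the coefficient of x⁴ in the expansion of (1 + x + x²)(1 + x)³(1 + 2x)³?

(1 + x + x²) has coefficients 1,1,1 for degrees 0…2.
(1 + x)³ has coefficients 1,3,3,1,0 for degrees 0…4.
Finally multiplying by (1 + 2x)³, the product of all factors after the first has coefficients 1,9,33,63,66 for degrees 0…4.
[x⁴] = 1·66 + 1·63 + 1·33 = 162.

162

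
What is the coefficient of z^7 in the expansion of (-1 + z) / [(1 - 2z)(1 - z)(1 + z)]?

-85

The denominator gives the recurrence a_n = 2a_(n−1) + a_(n−2) − 2a_(n−3) for n ≥ 3; the numerator fixes a_0 = -1, a_1 = -1, a_2 = -3.
Iterating: -1, -1, -3, -5, -11, -21, -43, -85, so a_7 = -85.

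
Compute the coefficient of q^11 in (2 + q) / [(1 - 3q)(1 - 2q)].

1229789

Partial fractions give a closed form: a_n = (7)·3^n + (-5)·2^n.
At n = 11: a_11 = 1229789.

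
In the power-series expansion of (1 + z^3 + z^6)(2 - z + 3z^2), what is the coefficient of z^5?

(1 + z^3 + z^6) has coefficients 1,0,0,1,0,0 for degrees 0…5.
(2 - z + 3z^2) has coefficients 2,-1,3,0,0,0 for degrees 0…5.
[z^5] = 1·0 + 1·3 = 3.

3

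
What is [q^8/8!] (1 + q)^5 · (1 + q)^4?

The EGF product rule gives c_8 = Σ_{k_1+k_2=8} C(8; k_1,k_2) · ∏ g_i(k_i), where (1+q)^5 gives the falling factorial (5)_k; (1+q)^4 gives the falling factorial (4)_k.
g_1(k) for k = 0…8: 1, 5, 20, 60, 120, 120, 0, 0, 0.
g_2(k) for k = 0…8: 1, 4, 12, 24, 24, 0, 0, 0, 0.
c_8 = Σ_k C(8,k)·g_1(k)·g_2(8−k) = 70·120·24 + 56·120·24 = 201600 + 161280 = 362880.

362880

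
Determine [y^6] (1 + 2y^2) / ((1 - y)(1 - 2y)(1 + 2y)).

127

Partial fractions give a closed form: a_n = (-1)·1^n + (3/2)·2^n + (1/2)·(-2)^n.
At n = 6: a_6 = 127.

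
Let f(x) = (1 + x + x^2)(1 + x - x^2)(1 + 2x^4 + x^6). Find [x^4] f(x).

1

(1 + x + x^2) has coefficients 1,1,1 for degrees 0…2.
(1 + x - x^2) has coefficients 1,1,-1,0,0 for degrees 0…4.
Finally multiplying by (1 + 2x^4 + x^6), the product of all factors after the first has coefficients 1,1,-1,0,2 for degrees 0…4.
[x^4] = 1·2 + 1·0 + 1·(-1) = 1.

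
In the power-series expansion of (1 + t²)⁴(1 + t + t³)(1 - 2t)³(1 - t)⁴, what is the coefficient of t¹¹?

(1 + t²)⁴ has coefficients 1,0,4,0,6,0,4,0,1 for degrees 0…8.
(1 + t + t³) has coefficients 1,1,0,1,0,0,0,0,0,0,0,0 for degrees 0…11.
Multiplying by (1 - 2t)³ gives running coefficients 1,-5,6,5,-14,12,-8,0,0,0,0,0 for degrees 0…11.
Finally multiplying by (1 - t)⁴, the product of all factors after the first has coefficients 1,-9,32,-53,23,69,-154,165,-110,44,-8,0 for degrees 0…11.
[t¹¹] = 1·0 + 4·44 + 6·165 + 4·69 + 1·(-53) = 1389.

1389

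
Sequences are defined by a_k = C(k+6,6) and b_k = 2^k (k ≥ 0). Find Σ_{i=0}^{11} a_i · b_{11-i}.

230964

This is [x^11] in the product of the two ordinary generating functions.
Σ = 1·2048 + 7·1024 + 28·512 + 84·256 + 210·128 + 462·64 + 924·32 + 1716·16 + 3003·8 + 5005·4 + 8008·2 + 12376·1 = 230964.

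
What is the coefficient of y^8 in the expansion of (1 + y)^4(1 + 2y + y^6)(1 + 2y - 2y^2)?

(1 + y)^4 has coefficients 1,4,6,4,1 for degrees 0…4.
(1 + 2y + y^6) has coefficients 1,2,0,0,0,0,1,0,0 for degrees 0…8.
Finally multiplying by (1 + 2y - 2y^2), the product of all factors after the first has coefficients 1,4,2,-4,0,0,1,2,-2 for degrees 0…8.
[y^8] = 1·(-2) + 4·2 + 6·1 + 4·0 + 1·0 = 12.

12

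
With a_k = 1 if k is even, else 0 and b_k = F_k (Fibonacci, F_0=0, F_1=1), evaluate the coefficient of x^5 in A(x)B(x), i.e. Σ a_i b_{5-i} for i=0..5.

This is [x^5] in the product of the two ordinary generating functions.
Σ = 1·5 + 0·3 + 1·2 + 0·1 + 1·1 + 0·0 = 8.

8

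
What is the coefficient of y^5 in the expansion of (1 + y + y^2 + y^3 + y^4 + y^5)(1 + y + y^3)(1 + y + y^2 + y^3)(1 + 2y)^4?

(1 + y + y^2 + y^3 + y^4 + y^5) has coefficients 1,1,1,1,1,1 for degrees 0…5.
(1 + y + y^3) has coefficients 1,1,0,1,0,0 for degrees 0…5.
Multiplying by (1 + y + y^2 + y^3) gives running coefficients 1,2,2,3,2,1 for degrees 0…5.
Finally multiplying by (1 + 2y)^4, the product of all factors after the first has coefficients 1,10,42,99,154,185 for degrees 0…5.
[y^5] = 1·185 + 1·154 + 1·99 + 1·42 + 1·10 + 1·1 = 491.

491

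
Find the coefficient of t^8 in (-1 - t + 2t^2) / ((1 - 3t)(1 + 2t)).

The denominator gives the recurrence a_n = a_(n−1) + 6a_(n−2) for n ≥ 3; the numerator fixes a_0 = -1, a_1 = -2, a_2 = -6.
Iterating: -1, -2, -6, -18, -54, -162, -486, -1458, -4374, so a_8 = -4374.

-4374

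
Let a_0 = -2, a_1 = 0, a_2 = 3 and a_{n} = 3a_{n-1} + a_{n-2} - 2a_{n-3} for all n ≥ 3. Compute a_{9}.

The ordinary generating function has denominator 1 - 3t - t^2 + 2t^3.
Iterating the recurrence: a_0,…,a_{9} = -2, 0, 3, 13, 42, 133, 415, 1294, 4031, 12557.

12557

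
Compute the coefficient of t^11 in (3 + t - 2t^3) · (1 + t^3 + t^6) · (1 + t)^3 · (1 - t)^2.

6

(3 + t - 2t^3) has coefficients 3,1,0,-2 for degrees 0…3.
(1 + t^3 + t^6) has coefficients 1,0,0,1,0,0,1,0,0,0,0,0 for degrees 0…11.
Multiplying by (1 + t)^3 gives running coefficients 1,3,3,2,3,3,2,3,3,1,0,0 for degrees 0…11.
Finally multiplying by (1 - t)^2, the product of all factors after the first has coefficients 1,1,-2,-1,2,-1,-1,2,-1,-2,1,1 for degrees 0…11.
[t^11] = 3·1 + 1·1 − 2·(-1) = 6.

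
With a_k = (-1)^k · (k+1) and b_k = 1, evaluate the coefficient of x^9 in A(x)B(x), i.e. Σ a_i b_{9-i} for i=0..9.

The convolution is the x^9 coefficient of A(x)B(x).
Σ = 1·1 − 2·1 + 3·1 − 4·1 + 5·1 − 6·1 + 7·1 − 8·1 + 9·1 − 10·1 = -5.

-5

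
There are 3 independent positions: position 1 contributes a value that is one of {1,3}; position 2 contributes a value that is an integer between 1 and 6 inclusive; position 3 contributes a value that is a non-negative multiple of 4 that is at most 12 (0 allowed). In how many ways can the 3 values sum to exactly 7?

The generating function for the choices is (z + z³)·(z + z² + z³ + z⁴ + z⁵ + z⁶)·(1 + z⁴ + z⁸ + z¹²); the count is [z⁷].
(z + z³) has coefficients 0,1,0,1 for degrees 0…3.
(z + z² + z³ + z⁴ + z⁵ + z⁶) has coefficients 0,1,1,1,1,1,1,0 for degrees 0…7.
Finally multiplying by (1 + z⁴ + z⁸ + z¹²), the product of all factors after the first has coefficients 0,1,1,1,1,2,2,1 for degrees 0…7.
[z⁷] = 1·2 + 1·1 = 3.

3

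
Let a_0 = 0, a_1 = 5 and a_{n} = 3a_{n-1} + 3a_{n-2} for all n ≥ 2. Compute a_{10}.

669465

The ordinary generating function has denominator 1 - 3z - 3z^2.
Iterating the recurrence: a_0,…,a_{10} = 0, 5, 15, 60, 225, 855, 3240, 12285, 46575, 176580, 669465.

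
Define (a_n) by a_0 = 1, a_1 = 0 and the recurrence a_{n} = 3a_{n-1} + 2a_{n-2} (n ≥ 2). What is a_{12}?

The ordinary generating function has denominator 1 - 3t - 2t^2.
Iterating the recurrence: a_0,…,a_{12} = 1, 0, 2, 6, 22, 78, 278, 990, 3526, 12558, 44726, 159294, 567334.

567334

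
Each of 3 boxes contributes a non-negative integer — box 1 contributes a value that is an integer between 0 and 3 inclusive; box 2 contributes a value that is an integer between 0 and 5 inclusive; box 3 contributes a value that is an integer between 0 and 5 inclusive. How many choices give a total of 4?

The generating function for the choices is (1 + q + q^2 + q^3)·(1 + q + q^2 + q^3 + q^4 + q^5)·(1 + q + q^2 + q^3 + q^4 + q^5); the count is [q^4].
(1 + q + q^2 + q^3) has coefficients 1,1,1,1 for degrees 0…3.
(1 + q + q^2 + q^3 + q^4 + q^5) has coefficients 1,1,1,1,1 for degrees 0…4.
Finally multiplying by (1 + q + q^2 + q^3 + q^4 + q^5), the product of all factors after the first has coefficients 1,2,3,4,5 for degrees 0…4.
[q^4] = 1·5 + 1·4 + 1·3 + 1·2 = 14.

14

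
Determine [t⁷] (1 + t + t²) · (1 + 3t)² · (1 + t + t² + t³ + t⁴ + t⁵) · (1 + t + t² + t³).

183

(1 + t + t²) has coefficients 1,1,1 for degrees 0…2.
(1 + 3t)² has coefficients 1,6,9,0,0,0,0,0 for degrees 0…7.
Multiplying by (1 + t + t² + t³ + t⁴ + t⁵) gives running coefficients 1,7,16,16,16,16,15,9 for degrees 0…7.
Finally multiplying by (1 + t + t² + t³), the product of all factors after the first has coefficients 1,8,24,40,55,64,63,56 for degrees 0…7.
[t⁷] = 1·56 + 1·63 + 1·64 = 183.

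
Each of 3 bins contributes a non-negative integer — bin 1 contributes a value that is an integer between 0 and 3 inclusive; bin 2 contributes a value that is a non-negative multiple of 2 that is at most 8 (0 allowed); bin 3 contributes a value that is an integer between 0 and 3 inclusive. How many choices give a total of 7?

The generating function for the choices is (1 + t + t^2 + t^3)·(1 + t^2 + t^4 + t^6 + t^8)·(1 + t + t^2 + t^3); the count is [t^7].
(1 + t + t^2 + t^3) has coefficients 1,1,1,1 for degrees 0…3.
(1 + t^2 + t^4 + t^6 + t^8) has coefficients 1,0,1,0,1,0,1,0 for degrees 0…7.
Finally multiplying by (1 + t + t^2 + t^3), the product of all factors after the first has coefficients 1,1,2,2,2,2,2,2 for degrees 0…7.
[t^7] = 1·2 + 1·2 + 1·2 + 1·2 = 8.

8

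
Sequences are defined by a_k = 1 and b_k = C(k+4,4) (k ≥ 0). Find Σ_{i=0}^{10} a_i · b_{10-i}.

Write out a_i and b_{10-i} for i = 0,…,10 and sum the products.
Σ = 1·1001 + 1·715 + 1·495 + 1·330 + 1·210 + 1·126 + 1·70 + 1·35 + 1·15 + 1·5 + 1·1 = 3003.

3003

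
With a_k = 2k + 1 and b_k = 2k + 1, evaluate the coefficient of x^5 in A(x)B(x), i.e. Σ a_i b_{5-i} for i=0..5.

146

Write out a_i and b_{5-i} for i = 0,…,5 and sum the products.
Σ = 1·11 + 3·9 + 5·7 + 7·5 + 9·3 + 11·1 = 146.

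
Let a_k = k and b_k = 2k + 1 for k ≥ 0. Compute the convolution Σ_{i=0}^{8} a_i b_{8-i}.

204

This is [x^8] in the product of the two ordinary generating functions.
Σ = 0·17 + 1·15 + 2·13 + 3·11 + 4·9 + 5·7 + 6·5 + 7·3 + 8·1 = 204.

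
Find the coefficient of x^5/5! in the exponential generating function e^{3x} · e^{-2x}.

The EGF product rule gives c_5 = Σ_{k_1+k_2=5} C(5; k_1,k_2) · ∏ g_i(k_i), where e^{3x} gives (3)^k; e^{-2x} gives (-2)^k.
g_1(k) for k = 0…5: 1, 3, 9, 27, 81, 243.
g_2(k) for k = 0…5: 1, -2, 4, -8, 16, -32.
c_5 = Σ_k C(5,k)·g_1(k)·g_2(5−k) = 1·1·(-32) + 5·3·16 + 10·9·(-8) + 10·27·4 + 5·81·(-2) + 1·243·1 = −32 + 240 − 720 + 1080 − 810 + 243 = 1.

1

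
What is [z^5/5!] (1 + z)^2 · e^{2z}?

The EGF product rule gives c_5 = Σ_{k_1+k_2=5} C(5; k_1,k_2) · ∏ g_i(k_i), where (1+z)^2 gives the falling factorial (2)_k; e^{2z} gives (2)^k.
g_1(k) for k = 0…5: 1, 2, 2, 0, 0, 0.
g_2(k) for k = 0…5: 1, 2, 4, 8, 16, 32.
c_5 = Σ_k C(5,k)·g_1(k)·g_2(5−k) = 1·1·32 + 5·2·16 + 10·2·8 = 32 + 160 + 160 = 352.

352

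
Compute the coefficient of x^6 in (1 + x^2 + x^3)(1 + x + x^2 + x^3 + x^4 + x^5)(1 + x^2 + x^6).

6

(1 + x^2 + x^3) has coefficients 1,0,1,1 for degrees 0…3.
(1 + x + x^2 + x^3 + x^4 + x^5) has coefficients 1,1,1,1,1,1,0 for degrees 0…6.
Finally multiplying by (1 + x^2 + x^6), the product of all factors after the first has coefficients 1,1,2,2,2,2,2 for degrees 0…6.
[x^6] = 1·2 + 1·2 + 1·2 = 6.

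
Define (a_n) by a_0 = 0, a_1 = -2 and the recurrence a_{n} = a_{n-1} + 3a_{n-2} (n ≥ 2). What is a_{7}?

-194

The ordinary generating function has denominator 1 - t - 3t^2.
Iterating the recurrence: a_0,…,a_{7} = 0, -2, -2, -8, -14, -38, -80, -194.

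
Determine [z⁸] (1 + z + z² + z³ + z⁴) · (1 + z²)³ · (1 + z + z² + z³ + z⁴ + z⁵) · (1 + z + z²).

93

(1 + z + z² + z³ + z⁴) has coefficients 1,1,1,1,1 for degrees 0…4.
(1 + z²)³ has coefficients 1,0,3,0,3,0,1,0,0 for degrees 0…8.
Multiplying by (1 + z + z² + z³ + z⁴ + z⁵) gives running coefficients 1,1,4,4,7,7,7,7,4 for degrees 0…8.
Finally multiplying by (1 + z + z²), the product of all factors after the first has coefficients 1,2,6,9,15,18,21,21,18 for degrees 0…8.
[z⁸] = 1·18 + 1·21 + 1·21 + 1·18 + 1·15 = 93.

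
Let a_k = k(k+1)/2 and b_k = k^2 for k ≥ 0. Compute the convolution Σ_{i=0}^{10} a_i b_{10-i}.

2079

Write out a_i and b_{10-i} for i = 0,…,10 and sum the products.
Σ = 0·100 + 1·81 + 3·64 + 6·49 + 10·36 + 15·25 + 21·16 + 28·9 + 36·4 + 45·1 + 55·0 = 2079.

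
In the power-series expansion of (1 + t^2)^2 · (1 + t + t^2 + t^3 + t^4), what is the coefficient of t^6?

(1 + t^2)^2 has coefficients 1,0,2,0,1 for degrees 0…4.
(1 + t + t^2 + t^3 + t^4) has coefficients 1,1,1,1,1,0,0 for degrees 0…6.
[t^6] = 1·0 + 2·1 + 1·1 = 3.

3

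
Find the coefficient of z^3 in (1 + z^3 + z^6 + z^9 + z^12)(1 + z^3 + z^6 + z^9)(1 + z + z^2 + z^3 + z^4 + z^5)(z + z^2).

2

(1 + z^3 + z^6 + z^9 + z^12) has coefficients 1,0,0,1 for degrees 0…3.
(1 + z^3 + z^6 + z^9) has coefficients 1,0,0,1 for degrees 0…3.
Multiplying by (1 + z + z^2 + z^3 + z^4 + z^5) gives running coefficients 1,1,1,2 for degrees 0…3.
Finally multiplying by (z + z^2), the product of all factors after the first has coefficients 0,1,2,2 for degrees 0…3.
[z^3] = 1·2 + 1·0 = 2.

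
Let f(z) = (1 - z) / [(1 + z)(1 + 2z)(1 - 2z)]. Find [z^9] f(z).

-682

Partial fractions give a closed form: a_n = (-2/3)·(-1)^n + (3/2)·(-2)^n + (1/6)·2^n.
At n = 9: a_9 = -682.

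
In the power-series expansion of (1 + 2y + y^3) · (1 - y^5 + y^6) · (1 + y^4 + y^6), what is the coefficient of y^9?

1

(1 + 2y + y^3) has coefficients 1,2,0,1 for degrees 0…3.
(1 - y^5 + y^6) has coefficients 1,0,0,0,0,-1,1,0,0,0 for degrees 0…9.
Finally multiplying by (1 + y^4 + y^6), the product of all factors after the first has coefficients 1,0,0,0,1,-1,2,0,0,-1 for degrees 0…9.
[y^9] = 1·(-1) + 2·0 + 1·2 = 1.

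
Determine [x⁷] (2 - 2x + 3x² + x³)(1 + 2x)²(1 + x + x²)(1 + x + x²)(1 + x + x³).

(2 - 2x + 3x² + x³) has coefficients 2,-2,3,1 for degrees 0…3.
(1 + 2x)² has coefficients 1,4,4,0,0,0,0,0 for degrees 0…7.
Multiplying by (1 + x + x²) gives running coefficients 1,5,9,8,4,0,0,0 for degrees 0…7.
Multiplying by (1 + x + x²) gives running coefficients 1,6,15,22,21,12,4,0 for degrees 0…7.
Finally multiplying by (1 + x + x³), the product of all factors after the first has coefficients 1,7,21,38,49,48,38,25 for degrees 0…7.
[x⁷] = 2·25 − 2·38 + 3·48 + 1·49 = 167.

167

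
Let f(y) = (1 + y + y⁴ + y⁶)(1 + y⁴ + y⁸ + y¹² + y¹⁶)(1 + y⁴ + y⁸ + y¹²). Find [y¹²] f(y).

7

(1 + y + y⁴ + y⁶) has coefficients 1,1,0,0,1,0,1 for degrees 0…6.
(1 + y⁴ + y⁸ + y¹² + y¹⁶) has coefficients 1,0,0,0,1,0,0,0,1,0,0,0,1 for degrees 0…12.
Finally multiplying by (1 + y⁴ + y⁸ + y¹²), the product of all factors after the first has coefficients 1,0,0,0,2,0,0,0,3,0,0,0,4 for degrees 0…12.
[y¹²] = 1·4 + 1·0 + 1·3 + 1·0 = 7.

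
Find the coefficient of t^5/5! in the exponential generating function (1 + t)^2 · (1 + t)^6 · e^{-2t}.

-512

The EGF product rule gives c_5 = Σ_{k_1+k_2+k_3=5} C(5; k_1,k_2,k_3) · ∏ g_i(k_i), where (1+t)^2 gives the falling factorial (2)_k; (1+t)^6 gives the falling factorial (6)_k; e^{-2t} gives (-2)^k.
g_1(k) for k = 0…5: 1, 2, 2, 0, 0, 0.
g_2(k) for k = 0…5: 1, 6, 30, 120, 360, 720.
g_3(k) for k = 0…5: 1, -2, 4, -8, 16, -32.
First combine the last two factors: h(k) = Σ_j C(k,j)·g_2(j)·g_3(k−j) for k = 0…5: 1, 4, 10, 4, -56, -32.
c_5 = Σ_k C(5,k)·g_1(k)·h(5−k) = 1·1·(-32) + 5·2·(-56) + 10·2·4 = −32 − 560 + 80 = -512.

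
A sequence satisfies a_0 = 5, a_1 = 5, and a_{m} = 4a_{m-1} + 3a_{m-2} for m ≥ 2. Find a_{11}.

33835355

The ordinary generating function has denominator 1 - 4x - 3x^2.
Iterating the recurrence: a_0,…,a_{11} = 5, 5, 35, 155, 725, 3365, 15635, 72635, 337445, 1567685, 7283075, 33835355.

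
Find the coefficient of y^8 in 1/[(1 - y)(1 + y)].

Partial fractions give a closed form: a_n = (1/2)·1^n + (1/2)·(-1)^n.
At n = 8: a_8 = 1.

1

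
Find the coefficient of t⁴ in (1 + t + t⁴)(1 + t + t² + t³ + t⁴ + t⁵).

3

(1 + t + t⁴) has coefficients 1,1,0,0,1 for degrees 0…4.
(1 + t + t² + t³ + t⁴ + t⁵) has coefficients 1,1,1,1,1 for degrees 0…4.
[t⁴] = 1·1 + 1·1 + 1·1 = 3.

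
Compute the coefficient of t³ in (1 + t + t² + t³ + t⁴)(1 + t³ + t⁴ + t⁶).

(1 + t + t² + t³ + t⁴) has coefficients 1,1,1,1 for degrees 0…3.
(1 + t³ + t⁴ + t⁶) has coefficients 1,0,0,1 for degrees 0…3.
[t³] = 1·1 + 1·0 + 1·0 + 1·1 = 2.

2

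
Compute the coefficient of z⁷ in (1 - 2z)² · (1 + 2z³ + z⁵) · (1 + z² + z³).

(1 - 2z)² has coefficients 1,-4,4 for degrees 0…2.
(1 + 2z³ + z⁵) has coefficients 1,0,0,2,0,1,0,0 for degrees 0…7.
Finally multiplying by (1 + z² + z³), the product of all factors after the first has coefficients 1,0,1,3,0,3,2,1 for degrees 0…7.
[z⁷] = 1·1 − 4·2 + 4·3 = 5.

5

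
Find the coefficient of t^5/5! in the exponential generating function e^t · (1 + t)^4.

501

The EGF product rule gives c_5 = Σ_{k_1+k_2=5} C(5; k_1,k_2) · ∏ g_i(k_i), where e^t gives (1)^k; (1+t)^4 gives the falling factorial (4)_k.
g_1(k) for k = 0…5: 1, 1, 1, 1, 1, 1.
g_2(k) for k = 0…5: 1, 4, 12, 24, 24, 0.
c_5 = Σ_k C(5,k)·g_1(k)·g_2(5−k) = 5·1·24 + 10·1·24 + 10·1·12 + 5·1·4 + 1·1·1 = 120 + 240 + 120 + 20 + 1 = 501.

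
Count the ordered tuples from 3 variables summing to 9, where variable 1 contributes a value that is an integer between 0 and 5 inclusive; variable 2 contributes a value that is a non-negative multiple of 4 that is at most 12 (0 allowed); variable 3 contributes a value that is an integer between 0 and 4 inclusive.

The generating function for the choices is (1 + z + z^2 + z^3 + z^4 + z^5)·(1 + z^4 + z^8 + z^12)·(1 + z + z^2 + z^3 + z^4); the count is [z^9].
(1 + z + z^2 + z^3 + z^4 + z^5) has coefficients 1,1,1,1,1,1 for degrees 0…5.
(1 + z^4 + z^8 + z^12) has coefficients 1,0,0,0,1,0,0,0,1,0 for degrees 0…9.
Finally multiplying by (1 + z + z^2 + z^3 + z^4), the product of all factors after the first has coefficients 1,1,1,1,2,1,1,1,2,1 for degrees 0…9.
[z^9] = 1·1 + 1·2 + 1·1 + 1·1 + 1·1 + 1·2 = 8.

8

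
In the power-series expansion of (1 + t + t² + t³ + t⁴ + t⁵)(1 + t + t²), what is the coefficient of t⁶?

2

(1 + t + t² + t³ + t⁴ + t⁵) has coefficients 1,1,1,1,1,1 for degrees 0…5.
(1 + t + t²) has coefficients 1,1,1,0,0,0,0 for degrees 0…6.
[t⁶] = 1·0 + 1·0 + 1·0 + 1·0 + 1·1 + 1·1 = 2.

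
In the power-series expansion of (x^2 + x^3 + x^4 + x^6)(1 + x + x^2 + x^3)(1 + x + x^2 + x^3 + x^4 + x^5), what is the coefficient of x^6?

(x^2 + x^3 + x^4 + x^6) has coefficients 0,0,1,1,1,0,1 for degrees 0…6.
(1 + x + x^2 + x^3) has coefficients 1,1,1,1,0,0,0 for degrees 0…6.
Finally multiplying by (1 + x + x^2 + x^3 + x^4 + x^5), the product of all factors after the first has coefficients 1,2,3,4,4,4,3 for degrees 0…6.
[x^6] = 1·4 + 1·4 + 1·3 + 1·1 = 12.

12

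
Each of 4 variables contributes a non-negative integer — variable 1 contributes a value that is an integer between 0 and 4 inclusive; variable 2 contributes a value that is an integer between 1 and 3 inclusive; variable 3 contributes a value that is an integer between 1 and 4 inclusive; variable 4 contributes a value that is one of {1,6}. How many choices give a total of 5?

6

The generating function for the choices is (1 + q + q^2 + q^3 + q^4)·(q + q^2 + q^3)·(q + q^2 + q^3 + q^4)·(q + q^6); the count is [q^5].
(1 + q + q^2 + q^3 + q^4) has coefficients 1,1,1,1,1 for degrees 0…4.
(q + q^2 + q^3) has coefficients 0,1,1,1,0,0 for degrees 0…5.
Multiplying by (q + q^2 + q^3 + q^4) gives running coefficients 0,0,1,2,3,3 for degrees 0…5.
Finally multiplying by (q + q^6), the product of all factors after the first has coefficients 0,0,0,1,2,3 for degrees 0…5.
[q^5] = 1·3 + 1·2 + 1·1 + 1·0 + 1·0 = 6.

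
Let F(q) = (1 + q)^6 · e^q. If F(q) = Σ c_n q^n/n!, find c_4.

1045

The EGF product rule gives c_4 = Σ_{k_1+k_2=4} C(4; k_1,k_2) · ∏ g_i(k_i), where (1+q)^6 gives the falling factorial (6)_k; e^q gives (1)^k.
g_1(k) for k = 0…4: 1, 6, 30, 120, 360.
g_2(k) for k = 0…4: 1, 1, 1, 1, 1.
c_4 = Σ_k C(4,k)·g_1(k)·g_2(4−k) = 1·1·1 + 4·6·1 + 6·30·1 + 4·120·1 + 1·360·1 = 1 + 24 + 180 + 480 + 360 = 1045.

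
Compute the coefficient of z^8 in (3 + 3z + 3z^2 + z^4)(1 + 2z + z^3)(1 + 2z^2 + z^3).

(3 + 3z + 3z^2 + z^4) has coefficients 3,3,3,0,1 for degrees 0…4.
(1 + 2z + z^3) has coefficients 1,2,0,1,0,0,0,0,0 for degrees 0…8.
Finally multiplying by (1 + 2z^2 + z^3), the product of all factors after the first has coefficients 1,2,2,6,2,2,1,0,0 for degrees 0…8.
[z^8] = 3·0 + 3·0 + 3·1 + 1·2 = 5.

5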